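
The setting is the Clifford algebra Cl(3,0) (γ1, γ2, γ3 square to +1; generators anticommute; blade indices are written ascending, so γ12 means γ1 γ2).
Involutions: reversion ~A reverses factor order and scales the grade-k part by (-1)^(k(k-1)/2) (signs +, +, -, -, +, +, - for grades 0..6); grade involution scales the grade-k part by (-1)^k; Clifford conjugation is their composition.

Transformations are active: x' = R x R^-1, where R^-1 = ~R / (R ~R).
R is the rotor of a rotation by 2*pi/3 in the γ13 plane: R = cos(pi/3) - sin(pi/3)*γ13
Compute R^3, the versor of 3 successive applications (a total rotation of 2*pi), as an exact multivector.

Because a rotor carries half the rotation angle, composing 3 copies of this γ13-plane rotor multiplies the phase: 3*(pi/3) = pi, hence R^3 = cos(pi) - sin(pi)*γ13.
cos(pi) = -1 and sin(pi) = 0, so R^3 = -1. The total rotation 2*pi is 1 full turn, so every vector returns to itself, yet the rotor is -1, on the OTHER sheet of the double cover (an odd number of 2*pi turns).
Answer: -1


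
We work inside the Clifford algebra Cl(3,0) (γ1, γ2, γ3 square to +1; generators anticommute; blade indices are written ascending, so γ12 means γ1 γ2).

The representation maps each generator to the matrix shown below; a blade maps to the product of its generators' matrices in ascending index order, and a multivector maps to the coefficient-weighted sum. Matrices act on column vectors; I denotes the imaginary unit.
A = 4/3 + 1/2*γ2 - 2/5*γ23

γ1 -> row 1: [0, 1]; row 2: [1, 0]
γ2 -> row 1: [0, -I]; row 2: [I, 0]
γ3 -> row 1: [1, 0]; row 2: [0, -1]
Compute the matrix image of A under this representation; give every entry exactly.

Bivector images (products of the table entries): rho(γ23) = rho(γ2)rho(γ3) = row 1: [0, I]; row 2: [I, 0].
M = (4/3)*1 + (1/2)*rho(γ2) + (-2/5)*rho(γ23), summed entrywise (1 is the identity matrix):
Answer: row 1: [4/3, -9*I/10]; row 2: [I/10, 4/3]


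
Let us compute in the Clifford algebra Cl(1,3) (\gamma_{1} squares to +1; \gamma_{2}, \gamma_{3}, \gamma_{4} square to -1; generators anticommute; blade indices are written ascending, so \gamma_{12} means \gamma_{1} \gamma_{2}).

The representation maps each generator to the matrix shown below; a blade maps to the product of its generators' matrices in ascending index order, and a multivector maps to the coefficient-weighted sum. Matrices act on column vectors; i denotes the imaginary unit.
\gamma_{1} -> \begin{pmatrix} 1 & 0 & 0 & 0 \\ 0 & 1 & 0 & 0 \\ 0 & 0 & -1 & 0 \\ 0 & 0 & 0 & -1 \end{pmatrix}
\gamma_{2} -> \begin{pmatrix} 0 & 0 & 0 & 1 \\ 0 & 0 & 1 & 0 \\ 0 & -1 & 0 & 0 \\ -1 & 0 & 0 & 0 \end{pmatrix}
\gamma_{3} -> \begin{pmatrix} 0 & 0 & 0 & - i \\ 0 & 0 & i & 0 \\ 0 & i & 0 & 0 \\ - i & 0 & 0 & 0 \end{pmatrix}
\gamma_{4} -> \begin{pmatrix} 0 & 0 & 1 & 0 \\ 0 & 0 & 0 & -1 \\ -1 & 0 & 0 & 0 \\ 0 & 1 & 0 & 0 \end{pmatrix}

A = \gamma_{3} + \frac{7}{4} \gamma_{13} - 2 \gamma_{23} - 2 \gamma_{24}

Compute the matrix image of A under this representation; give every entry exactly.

Bivector images (products of the table entries): rho(\gamma_{13}) = rho(\gamma_{1})rho(\gamma_{3}) = \begin{pmatrix} 0 & 0 & 0 & - i \\ 0 & 0 & i & 0 \\ 0 & - i & 0 & 0 \\ i & 0 & 0 & 0 \end{pmatrix}; rho(\gamma_{23}) = rho(\gamma_{2})rho(\gamma_{3}) = \begin{pmatrix} - i & 0 & 0 & 0 \\ 0 & i & 0 & 0 \\ 0 & 0 & - i & 0 \\ 0 & 0 & 0 & i \end{pmatrix}; rho(\gamma_{24}) = rho(\gamma_{2})rho(\gamma_{4}) = \begin{pmatrix} 0 & 1 & 0 & 0 \\ -1 & 0 & 0 & 0 \\ 0 & 0 & 0 & 1 \\ 0 & 0 & -1 & 0 \end{pmatrix}.
M = (1)*rho(\gamma_{3}) + (\frac{7}{4})*rho(\gamma_{13}) + (-2)*rho(\gamma_{23}) + (-2)*rho(\gamma_{24}), summed entrywise:
Answer: \begin{pmatrix} 2 i & -2 & 0 & - \frac{11 i}{4} \\ 2 & - 2 i & \frac{11 i}{4} & 0 \\ 0 & - \frac{3 i}{4} & 2 i & -2 \\ \frac{3 i}{4} & 0 & 2 & - 2 i \end{pmatrix}


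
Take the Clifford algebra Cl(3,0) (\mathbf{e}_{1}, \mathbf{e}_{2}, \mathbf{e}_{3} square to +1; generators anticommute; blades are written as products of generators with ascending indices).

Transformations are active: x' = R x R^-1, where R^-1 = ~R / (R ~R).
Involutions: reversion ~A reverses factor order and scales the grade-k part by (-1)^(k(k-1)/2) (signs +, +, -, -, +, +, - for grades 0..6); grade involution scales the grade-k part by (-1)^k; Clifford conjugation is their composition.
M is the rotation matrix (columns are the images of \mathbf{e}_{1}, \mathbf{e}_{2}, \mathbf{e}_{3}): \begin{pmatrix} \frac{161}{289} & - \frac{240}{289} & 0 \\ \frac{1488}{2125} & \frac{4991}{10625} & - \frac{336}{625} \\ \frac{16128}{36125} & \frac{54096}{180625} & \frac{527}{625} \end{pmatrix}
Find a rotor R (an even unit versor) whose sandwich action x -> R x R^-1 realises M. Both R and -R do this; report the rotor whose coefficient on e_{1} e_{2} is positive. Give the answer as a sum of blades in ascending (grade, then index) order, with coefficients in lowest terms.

Method: write R = a + b12*e_{1} e_{2} + b13*e_{1} e_{3} + b23*e_{2} e_{3} with a^2 + b12^2 + b13^2 + b23^2 = 1 (so R^-1 = ~R). Expanding the columns R e_j ~R gives tr M = 4a^2 - 1 and, from the antisymmetric part, M21 - M12 = -4a*b12, M13 - M31 = 4a*b13, M32 - M23 = -4a*b23.
Here tr M = \frac{13511}{7225}, so a^2 = (1 + tr M)/4 = \frac{5184}{7225} and a = ±\frac{72}{85}. Taking a = \frac{72}{85}: M21 - M12 = \frac{55296}{36125}, M13 - M31 = -\frac{16128}{36125}, M32 - M23 = \frac{6048}{7225}, giving b12 = -\frac{192}{425}, b13 = -\frac{56}{425}, b23 = -\frac{21}{85}, i.e. R = \frac{72}{85} - \frac{192}{425} e_{1} e_{2} - \frac{56}{425} e_{1} e_{3} - \frac{21}{85} e_{2} e_{3}.
Its e_{1} e_{2} coefficient is negative, so report the other preimage -R.
Answer: -\frac{72}{85} + \frac{192}{425} e_{1} e_{2} + \frac{56}{425} e_{1} e_{3} + \frac{21}{85} e_{2} e_{3}. Why the constraint matters: R and -R act identically through the sandwich — M has trace \frac{13511}{7225} either way — so only the sign condition on e_{1} e_{2} picks one of the two preimages.


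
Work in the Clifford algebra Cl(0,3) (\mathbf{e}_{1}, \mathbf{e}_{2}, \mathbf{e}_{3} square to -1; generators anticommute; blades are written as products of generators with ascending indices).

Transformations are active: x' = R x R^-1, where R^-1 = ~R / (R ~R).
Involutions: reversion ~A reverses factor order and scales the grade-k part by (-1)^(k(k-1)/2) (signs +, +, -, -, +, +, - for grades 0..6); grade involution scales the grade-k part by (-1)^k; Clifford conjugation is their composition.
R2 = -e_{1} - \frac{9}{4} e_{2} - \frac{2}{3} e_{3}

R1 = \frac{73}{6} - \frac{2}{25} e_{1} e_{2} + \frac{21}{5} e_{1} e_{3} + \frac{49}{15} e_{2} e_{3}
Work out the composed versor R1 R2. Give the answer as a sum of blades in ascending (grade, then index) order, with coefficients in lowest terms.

Distribute over the terms of R2 (each basis-blade product reordered to ascending indices, repeated generators contracted through their squares):
R1 (-e_{1}) = -\frac{73}{6} e_{1} + \frac{2}{25} e_{2} - \frac{21}{5} e_{3} - \frac{49}{15} e_{1} e_{2} e_{3}
R1 (-\frac{9}{4} e_{2}) = -\frac{9}{50} e_{1} - \frac{219}{8} e_{2} - \frac{147}{20} e_{3} + \frac{189}{20} e_{1} e_{2} e_{3}
R1 (-\frac{2}{3} e_{3}) = \frac{14}{5} e_{1} + \frac{98}{45} e_{2} - \frac{73}{9} e_{3} + \frac{4}{75} e_{1} e_{2} e_{3}
Summing the partial products and collecting blades:
Answer: -\frac{716}{75} e_{1} - \frac{45211}{1800} e_{2} - \frac{3539}{180} e_{3} + \frac{1871}{300} e_{1} e_{2} e_{3}


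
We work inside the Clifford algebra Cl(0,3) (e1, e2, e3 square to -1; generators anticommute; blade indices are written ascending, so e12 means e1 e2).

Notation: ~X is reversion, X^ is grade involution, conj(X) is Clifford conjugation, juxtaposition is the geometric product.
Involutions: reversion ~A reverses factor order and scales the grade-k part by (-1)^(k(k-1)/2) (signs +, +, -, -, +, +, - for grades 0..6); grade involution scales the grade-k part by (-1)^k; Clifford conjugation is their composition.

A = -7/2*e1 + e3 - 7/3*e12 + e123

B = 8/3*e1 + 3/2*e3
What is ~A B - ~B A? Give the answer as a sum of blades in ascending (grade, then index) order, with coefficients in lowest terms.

first term: 47/6 + 56/9*e2 + 3/2*e12 - 95/12*e13 + 8/3*e23 + 7/2*e123
second term: 47/6 + 56/9*e2 - 3/2*e12 + 95/12*e13 - 8/3*e23 - 7/2*e123
Answer: 3*e12 - 95/6*e13 + 16/3*e23 + 7*e123


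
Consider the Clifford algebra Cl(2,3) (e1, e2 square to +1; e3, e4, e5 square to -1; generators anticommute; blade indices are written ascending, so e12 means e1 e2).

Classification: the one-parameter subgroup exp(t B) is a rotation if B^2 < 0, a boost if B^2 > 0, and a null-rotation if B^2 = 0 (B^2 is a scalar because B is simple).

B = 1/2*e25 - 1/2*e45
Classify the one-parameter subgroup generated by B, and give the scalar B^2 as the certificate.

B^2 term by term: the squares give (1/2)^2*(e25)^2 + (-1/2)^2*(e45)^2 = 1/4*(+1) + 1/4*(-1) = 0 (each basis 2-blade squares to minus the product of its generators' squares); cross terms between blades sharing an index anticommute and cancel. So B^2 = 0.
Answer: null-rotation, certificate B^2 = 0. Certificate logic: 0 is a conjugation-invariant scalar, so its sign fixes rotation versus boost versus null-rotation outright.


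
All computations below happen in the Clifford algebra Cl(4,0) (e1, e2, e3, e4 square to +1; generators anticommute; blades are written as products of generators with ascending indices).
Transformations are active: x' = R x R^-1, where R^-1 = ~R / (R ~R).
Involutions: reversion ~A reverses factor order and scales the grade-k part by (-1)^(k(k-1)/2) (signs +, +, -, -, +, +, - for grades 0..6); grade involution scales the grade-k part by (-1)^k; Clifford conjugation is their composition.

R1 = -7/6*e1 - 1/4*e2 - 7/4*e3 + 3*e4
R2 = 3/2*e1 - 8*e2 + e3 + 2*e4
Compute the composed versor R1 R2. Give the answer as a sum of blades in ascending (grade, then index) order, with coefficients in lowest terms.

Distribute over the terms of R1 (each basis-blade product reordered to ascending indices, repeated generators contracted through their squares):
(-7/6*e1) R2 = -7/4 + 28/3*e1 e2 - 7/6*e1 e3 - 7/3*e1 e4
(-1/4*e2) R2 = 2 + 3/8*e1 e2 - 1/4*e2 e3 - 1/2*e2 e4
(-7/4*e3) R2 = -7/4 + 21/8*e1 e3 - 14*e2 e3 - 7/2*e3 e4
(3*e4) R2 = 6 - 9/2*e1 e4 + 24*e2 e4 - 3*e3 e4
Summing the partial products and collecting blades:
Answer: 9/2 + 233/24*e1 e2 + 35/24*e1 e3 - 41/6*e1 e4 - 57/4*e2 e3 + 47/2*e2 e4 - 13/2*e3 e4


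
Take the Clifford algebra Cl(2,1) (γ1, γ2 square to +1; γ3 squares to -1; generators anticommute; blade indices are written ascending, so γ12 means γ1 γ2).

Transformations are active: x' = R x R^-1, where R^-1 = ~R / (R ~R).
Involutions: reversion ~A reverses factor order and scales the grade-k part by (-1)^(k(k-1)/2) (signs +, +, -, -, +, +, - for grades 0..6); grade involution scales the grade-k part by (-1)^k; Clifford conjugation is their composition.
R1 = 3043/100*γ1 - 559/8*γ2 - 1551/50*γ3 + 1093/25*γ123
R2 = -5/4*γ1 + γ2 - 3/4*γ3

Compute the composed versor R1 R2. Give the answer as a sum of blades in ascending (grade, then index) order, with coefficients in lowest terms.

Distribute over the terms of R2 (each basis-blade product reordered to ascending indices, repeated generators contracted through their squares):
R1 (-5/4*γ1) = -3043/80 - 2795/32*γ12 - 1551/40*γ13 - 1093/20*γ23
R1 (γ2) = -559/8 + 3043/100*γ12 - 1093/25*γ13 + 1551/50*γ23
R1 (-3/4*γ3) = -4653/200 + 3279/100*γ12 - 9129/400*γ13 + 1677/32*γ23
Summing the partial products and collecting blades:
Answer: -52471/400 - 19299/800*γ12 - 42127/400*γ13 + 23021/800*γ23


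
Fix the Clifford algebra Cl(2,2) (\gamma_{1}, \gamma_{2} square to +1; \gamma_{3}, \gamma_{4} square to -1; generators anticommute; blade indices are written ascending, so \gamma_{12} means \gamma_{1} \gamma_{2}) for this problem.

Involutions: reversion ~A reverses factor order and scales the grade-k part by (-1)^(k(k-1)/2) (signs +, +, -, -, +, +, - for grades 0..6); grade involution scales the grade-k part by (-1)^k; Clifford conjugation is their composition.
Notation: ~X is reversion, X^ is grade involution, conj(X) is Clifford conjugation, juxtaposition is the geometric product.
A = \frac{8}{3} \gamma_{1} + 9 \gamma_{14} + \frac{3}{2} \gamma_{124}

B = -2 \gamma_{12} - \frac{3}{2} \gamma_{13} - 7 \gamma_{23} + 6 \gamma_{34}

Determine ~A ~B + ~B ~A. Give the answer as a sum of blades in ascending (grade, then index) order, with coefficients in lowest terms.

first term: \frac{16}{3} \gamma_{2} + 4 \gamma_{3} + 3 \gamma_{4} + 54 \gamma_{13} - 18 \gamma_{24} - \frac{27}{2} \gamma_{34} + \frac{83}{3} \gamma_{123} - \frac{53}{2} \gamma_{134} + \frac{9}{4} \gamma_{234} - 63 \gamma_{1234}
second term: -\frac{16}{3} \gamma_{2} - 4 \gamma_{3} + 3 \gamma_{4} - 54 \gamma_{13} + 18 \gamma_{24} + \frac{27}{2} \gamma_{34} + \frac{29}{3} \gamma_{123} - \frac{11}{2} \gamma_{134} - \frac{9}{4} \gamma_{234} - 63 \gamma_{1234}
Answer: 6 \gamma_{4} + \frac{112}{3} \gamma_{123} - 32 \gamma_{134} - 126 \gamma_{1234}


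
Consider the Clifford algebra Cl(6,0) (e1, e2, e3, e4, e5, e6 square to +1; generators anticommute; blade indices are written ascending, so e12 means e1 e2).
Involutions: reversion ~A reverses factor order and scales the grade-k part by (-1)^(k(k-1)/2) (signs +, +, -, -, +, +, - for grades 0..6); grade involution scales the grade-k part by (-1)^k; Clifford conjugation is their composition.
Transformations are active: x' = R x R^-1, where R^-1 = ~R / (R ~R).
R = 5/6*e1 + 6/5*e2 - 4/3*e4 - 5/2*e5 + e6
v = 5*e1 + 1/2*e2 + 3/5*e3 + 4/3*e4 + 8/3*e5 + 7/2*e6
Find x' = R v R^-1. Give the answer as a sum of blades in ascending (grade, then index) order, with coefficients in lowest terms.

~R = 5/6*e1 + 6/5*e2 - 4/3*e4 - 5/2*e5 + e6, and R ~R = 5023/450, so R^-1 = ~R / (5023/450).
R v = -8/45 - 67/12*e12 + 1/2*e13 + 70/9*e14 + 265/18*e15 - 25/12*e16 + 18/25*e23 + 34/15*e24 + 89/20*e25 + 37/10*e26 + 4/5*e34 + 3/2*e35 - 3/5*e36 - 2/9*e45 - 6*e46 - 137/12*e56
Answer: -75745/15069*e1 - 5407/10046*e2 - 3/5*e3 - 6484/5023*e4 - 38984/15069*e5 - 35481/10046*e6


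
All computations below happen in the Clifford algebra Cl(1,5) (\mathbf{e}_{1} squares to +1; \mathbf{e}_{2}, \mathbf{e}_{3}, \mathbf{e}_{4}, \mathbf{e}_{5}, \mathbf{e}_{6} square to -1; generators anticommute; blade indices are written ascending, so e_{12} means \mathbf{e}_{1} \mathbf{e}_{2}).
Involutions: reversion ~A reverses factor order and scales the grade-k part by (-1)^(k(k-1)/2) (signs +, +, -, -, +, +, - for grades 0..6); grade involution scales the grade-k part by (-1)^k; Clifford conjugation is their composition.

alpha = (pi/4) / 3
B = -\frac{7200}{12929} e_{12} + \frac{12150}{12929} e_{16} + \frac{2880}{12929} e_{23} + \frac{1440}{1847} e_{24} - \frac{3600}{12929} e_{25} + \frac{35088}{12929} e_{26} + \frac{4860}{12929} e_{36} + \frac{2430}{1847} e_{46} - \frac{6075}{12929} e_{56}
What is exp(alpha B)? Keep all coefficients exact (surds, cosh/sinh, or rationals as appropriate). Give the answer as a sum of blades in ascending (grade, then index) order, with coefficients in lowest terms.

B^2 term by term: the squares give (-\frac{7200}{12929})^2*(e_{12})^2 + (\frac{12150}{12929})^2*(e_{16})^2 + (\frac{2880}{12929})^2*(e_{23})^2 + (\frac{1440}{1847})^2*(e_{24})^2 + (-\frac{3600}{12929})^2*(e_{25})^2 + (\frac{35088}{12929})^2*(e_{26})^2 + (\frac{4860}{12929})^2*(e_{36})^2 + (\frac{2430}{1847})^2*(e_{46})^2 + (-\frac{6075}{12929})^2*(e_{56})^2 = \frac{51840000}{167159041}*(+1) + \frac{147622500}{167159041}*(+1) + \frac{8294400}{167159041}*(-1) + \frac{2073600}{3411409}*(-1) + \frac{12960000}{167159041}*(-1) + \frac{1231167744}{167159041}*(-1) + \frac{23619600}{167159041}*(-1) + \frac{5904900}{3411409}*(-1) + \frac{36905625}{167159041}*(-1) = -9 (each basis 2-blade squares to minus the product of its generators' squares); cross terms between blades sharing an index anticommute and cancel; the commuting (index-disjoint) pairs give grade-4 terms 2*c*c'*(blade product), which cancel blade by blade — e_{1236}: -\frac{69984000}{167159041} + \frac{69984000}{167159041} = 0; e_{1246}: -\frac{34992000}{23879863} + \frac{34992000}{23879863} = 0; e_{1256}: \frac{87480000}{167159041} - \frac{87480000}{167159041} = 0; e_{2346}: \frac{13996800}{23879863} - \frac{13996800}{23879863} = 0; e_{2356}: -\frac{34992000}{167159041} + \frac{34992000}{167159041} = 0; e_{2456}: -\frac{17496000}{23879863} + \frac{17496000}{23879863} = 0 — confirming B is simple. So B^2 = -9.
B^2 = -9 — a negative square means the series sums to a rotation: l = 3, alpha*l = \frac{\pi}{4}, so exp(alpha B) = cos(\frac{\pi}{4}) + (sin(\frac{\pi}{4})/3)*B = \frac{\sqrt{2}}{2} + (\frac{\sqrt{2}}{6})*B.
Answer: \frac{\sqrt{2}}{2} - \frac{1200 \sqrt{2}}{12929} e_{12} + \frac{2025 \sqrt{2}}{12929} e_{16} + \frac{480 \sqrt{2}}{12929} e_{23} + \frac{240 \sqrt{2}}{1847} e_{24} - \frac{600 \sqrt{2}}{12929} e_{25} + \frac{5848 \sqrt{2}}{12929} e_{26} + \frac{810 \sqrt{2}}{12929} e_{36} + \frac{405 \sqrt{2}}{1847} e_{46} - \frac{2025 \sqrt{2}}{25858} e_{56}


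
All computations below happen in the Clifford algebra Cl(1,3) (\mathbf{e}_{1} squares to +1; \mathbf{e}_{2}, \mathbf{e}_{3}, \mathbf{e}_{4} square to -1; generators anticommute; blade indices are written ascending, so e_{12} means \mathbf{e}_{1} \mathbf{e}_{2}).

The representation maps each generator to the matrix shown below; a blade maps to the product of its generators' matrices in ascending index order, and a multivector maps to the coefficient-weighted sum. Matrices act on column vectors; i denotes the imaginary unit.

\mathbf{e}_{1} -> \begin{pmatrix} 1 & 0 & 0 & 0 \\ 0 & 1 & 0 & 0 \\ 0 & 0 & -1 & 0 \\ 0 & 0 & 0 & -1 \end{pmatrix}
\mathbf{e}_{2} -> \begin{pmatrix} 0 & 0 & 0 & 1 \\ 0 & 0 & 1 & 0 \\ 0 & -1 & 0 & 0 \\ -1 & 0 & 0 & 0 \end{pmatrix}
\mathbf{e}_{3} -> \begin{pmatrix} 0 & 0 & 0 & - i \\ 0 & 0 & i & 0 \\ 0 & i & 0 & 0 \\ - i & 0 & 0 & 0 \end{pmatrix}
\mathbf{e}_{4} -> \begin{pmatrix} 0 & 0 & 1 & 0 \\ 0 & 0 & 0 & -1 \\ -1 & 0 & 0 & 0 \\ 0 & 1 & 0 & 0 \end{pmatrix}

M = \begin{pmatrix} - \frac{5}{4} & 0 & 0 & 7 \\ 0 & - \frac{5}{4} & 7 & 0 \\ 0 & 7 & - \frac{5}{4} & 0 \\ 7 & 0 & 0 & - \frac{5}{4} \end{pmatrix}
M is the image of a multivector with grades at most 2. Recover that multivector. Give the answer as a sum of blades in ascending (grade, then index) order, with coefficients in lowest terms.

Method: the blade images are trace-orthogonal — tr(rho(e_A) rho(e_B)^-1) = 4 if A = B and 0 otherwise — and rho(e_A)^-1 = (e_A)^2 * rho(e_A) with (e_A)^2 = +1 or -1, so the coefficient of e_A in the preimage is (e_A)^2 * tr(M rho(e_A))/4.
Nonzero projections over blades of grade <= 2: 1: (1)^2 = +1, tr(M 1) = -5, coefficient -\frac{5}{4}; e_{12}: (e_{12})^2 = +1, tr(M rho(e_{12})) = 28, coefficient 7. Every other blade of grade <= 2 projects to 0.
Answer: -\frac{5}{4} + 7 e_{12}


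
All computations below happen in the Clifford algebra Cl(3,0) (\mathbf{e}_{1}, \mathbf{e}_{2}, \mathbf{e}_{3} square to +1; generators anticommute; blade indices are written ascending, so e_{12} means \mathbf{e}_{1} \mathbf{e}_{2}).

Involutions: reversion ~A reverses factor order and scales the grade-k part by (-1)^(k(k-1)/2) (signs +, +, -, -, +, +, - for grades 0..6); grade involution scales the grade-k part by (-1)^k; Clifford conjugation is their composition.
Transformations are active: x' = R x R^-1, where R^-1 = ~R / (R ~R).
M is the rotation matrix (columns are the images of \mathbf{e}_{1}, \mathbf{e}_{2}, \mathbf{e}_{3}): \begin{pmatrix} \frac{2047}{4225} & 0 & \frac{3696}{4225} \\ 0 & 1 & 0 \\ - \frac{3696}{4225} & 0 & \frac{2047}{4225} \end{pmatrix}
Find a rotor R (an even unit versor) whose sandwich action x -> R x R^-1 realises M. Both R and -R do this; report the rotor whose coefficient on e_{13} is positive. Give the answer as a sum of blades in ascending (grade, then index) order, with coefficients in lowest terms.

Method: write R = a + b12*e_{12} + b13*e_{13} + b23*e_{23} with a^2 + b12^2 + b13^2 + b23^2 = 1 (so R^-1 = ~R). Expanding the columns R e_j ~R gives tr M = 4a^2 - 1 and, from the antisymmetric part, M21 - M12 = -4a*b12, M13 - M31 = 4a*b13, M32 - M23 = -4a*b23.
Here tr M = \frac{8319}{4225}, so a^2 = (1 + tr M)/4 = \frac{3136}{4225} and a = ±\frac{56}{65}. Taking a = \frac{56}{65}: M21 - M12 = 0, M13 - M31 = \frac{7392}{4225}, M32 - M23 = 0, giving b12 = 0, b13 = \frac{33}{65}, b23 = 0, i.e. R = \frac{56}{65} + \frac{33}{65} e_{13}.
Its e_{13} coefficient is already positive.
Answer: \frac{56}{65} + \frac{33}{65} e_{13}. Note: both R and -R realise this M (trace \frac{8319}{4225}); the covering map identifies them, and the e_{13}-coefficient sign is the tie-breaker.


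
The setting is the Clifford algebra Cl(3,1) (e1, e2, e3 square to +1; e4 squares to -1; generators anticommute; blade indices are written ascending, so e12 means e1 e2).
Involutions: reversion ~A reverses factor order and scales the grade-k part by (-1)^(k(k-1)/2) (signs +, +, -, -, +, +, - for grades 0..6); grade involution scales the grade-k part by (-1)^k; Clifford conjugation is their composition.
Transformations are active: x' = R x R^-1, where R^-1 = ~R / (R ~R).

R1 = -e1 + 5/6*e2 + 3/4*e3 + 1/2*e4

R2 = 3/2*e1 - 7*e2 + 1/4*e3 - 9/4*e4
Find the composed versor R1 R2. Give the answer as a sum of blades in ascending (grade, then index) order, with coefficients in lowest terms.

Distribute over the terms of R1 (each basis-blade product reordered to ascending indices, repeated generators contracted through their squares):
(-e1) R2 = -3/2 + 7*e12 - 1/4*e13 + 9/4*e14
(5/6*e2) R2 = -35/6 - 5/4*e12 + 5/24*e23 - 15/8*e24
(3/4*e3) R2 = 3/16 - 9/8*e13 + 21/4*e23 - 27/16*e34
(1/2*e4) R2 = 9/8 - 3/4*e14 + 7/2*e24 - 1/8*e34
Summing the partial products and collecting blades:
Answer: -289/48 + 23/4*e12 - 11/8*e13 + 3/2*e14 + 131/24*e23 + 13/8*e24 - 29/16*e34


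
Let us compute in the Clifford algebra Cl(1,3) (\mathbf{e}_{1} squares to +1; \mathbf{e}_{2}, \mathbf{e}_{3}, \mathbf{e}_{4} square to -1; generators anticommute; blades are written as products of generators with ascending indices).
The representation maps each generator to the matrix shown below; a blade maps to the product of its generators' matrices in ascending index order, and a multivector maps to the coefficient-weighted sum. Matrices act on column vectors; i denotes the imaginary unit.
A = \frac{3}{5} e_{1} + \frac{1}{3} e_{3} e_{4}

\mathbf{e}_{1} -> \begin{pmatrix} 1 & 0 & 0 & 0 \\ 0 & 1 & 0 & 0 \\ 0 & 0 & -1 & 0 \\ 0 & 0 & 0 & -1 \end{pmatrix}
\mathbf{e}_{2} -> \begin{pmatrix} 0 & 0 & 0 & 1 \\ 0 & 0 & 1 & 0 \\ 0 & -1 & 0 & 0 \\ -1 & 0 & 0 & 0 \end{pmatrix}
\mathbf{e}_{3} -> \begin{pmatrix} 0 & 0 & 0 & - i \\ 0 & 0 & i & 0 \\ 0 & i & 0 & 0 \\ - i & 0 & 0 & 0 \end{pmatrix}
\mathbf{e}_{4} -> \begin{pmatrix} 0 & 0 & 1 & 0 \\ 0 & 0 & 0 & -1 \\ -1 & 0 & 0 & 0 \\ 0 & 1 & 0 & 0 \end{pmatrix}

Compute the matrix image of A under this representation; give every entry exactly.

Bivector images (products of the table entries): rho(e_{3} e_{4}) = rho(\mathbf{e}_{3})rho(\mathbf{e}_{4}) = \begin{pmatrix} 0 & - i & 0 & 0 \\ - i & 0 & 0 & 0 \\ 0 & 0 & 0 & - i \\ 0 & 0 & - i & 0 \end{pmatrix}.
M = (\frac{3}{5})*rho(e_{1}) + (\frac{1}{3})*rho(e_{3} e_{4}), summed entrywise:
Answer: \begin{pmatrix} \frac{3}{5} & - \frac{i}{3} & 0 & 0 \\ - \frac{i}{3} & \frac{3}{5} & 0 & 0 \\ 0 & 0 & - \frac{3}{5} & - \frac{i}{3} \\ 0 & 0 & - \frac{i}{3} & - \frac{3}{5} \end{pmatrix}


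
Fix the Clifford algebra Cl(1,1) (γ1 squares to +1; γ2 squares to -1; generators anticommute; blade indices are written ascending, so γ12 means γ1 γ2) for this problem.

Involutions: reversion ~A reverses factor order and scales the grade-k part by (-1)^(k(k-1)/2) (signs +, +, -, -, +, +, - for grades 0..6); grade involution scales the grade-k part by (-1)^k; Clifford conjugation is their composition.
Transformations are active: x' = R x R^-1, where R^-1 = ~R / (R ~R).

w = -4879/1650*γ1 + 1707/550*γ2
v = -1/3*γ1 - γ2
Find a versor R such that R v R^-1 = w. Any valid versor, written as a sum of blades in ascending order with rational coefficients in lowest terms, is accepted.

Equal squares first: v^2 = w^2 = -8/9. Then v + w = -5429/1650*γ1 + 1157/550*γ2 is a versor taking v to w, provided it is invertible.
Answer: -5429/1650*γ1 + 1157/550*γ2


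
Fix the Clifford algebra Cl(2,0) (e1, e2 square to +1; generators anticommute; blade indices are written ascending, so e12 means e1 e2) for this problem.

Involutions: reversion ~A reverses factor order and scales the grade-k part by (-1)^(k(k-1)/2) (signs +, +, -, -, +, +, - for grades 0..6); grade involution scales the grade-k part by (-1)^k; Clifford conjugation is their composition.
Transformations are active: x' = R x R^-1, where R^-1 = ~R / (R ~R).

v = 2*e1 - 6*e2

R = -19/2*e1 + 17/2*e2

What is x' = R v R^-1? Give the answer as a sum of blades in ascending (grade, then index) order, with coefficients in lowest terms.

~R = -19/2*e1 + 17/2*e2, and R ~R = 325/2, so R^-1 = ~R / (325/2).
R v = -70 + 40*e12
Answer: 402/65*e1 - 86/65*e2


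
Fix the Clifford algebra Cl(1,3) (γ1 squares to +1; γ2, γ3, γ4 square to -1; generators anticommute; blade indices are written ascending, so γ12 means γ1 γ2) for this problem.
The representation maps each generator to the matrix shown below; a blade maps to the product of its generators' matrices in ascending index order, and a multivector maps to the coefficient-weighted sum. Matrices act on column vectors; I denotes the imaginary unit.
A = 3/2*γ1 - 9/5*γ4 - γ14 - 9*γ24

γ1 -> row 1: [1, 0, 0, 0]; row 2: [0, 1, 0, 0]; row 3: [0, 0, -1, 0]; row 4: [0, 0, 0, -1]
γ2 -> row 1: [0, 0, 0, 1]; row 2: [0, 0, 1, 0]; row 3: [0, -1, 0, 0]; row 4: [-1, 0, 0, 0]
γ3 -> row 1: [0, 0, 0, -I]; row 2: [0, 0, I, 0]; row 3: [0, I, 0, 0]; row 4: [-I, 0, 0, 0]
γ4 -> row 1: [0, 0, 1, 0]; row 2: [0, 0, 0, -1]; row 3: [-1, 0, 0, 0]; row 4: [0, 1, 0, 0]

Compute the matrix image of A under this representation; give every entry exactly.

Bivector images (products of the table entries): rho(γ14) = rho(γ1)rho(γ4) = row 1: [0, 0, 1, 0]; row 2: [0, 0, 0, -1]; row 3: [1, 0, 0, 0]; row 4: [0, -1, 0, 0]; rho(γ24) = rho(γ2)rho(γ4) = row 1: [0, 1, 0, 0]; row 2: [-1, 0, 0, 0]; row 3: [0, 0, 0, 1]; row 4: [0, 0, -1, 0].
M = (3/2)*rho(γ1) + (-9/5)*rho(γ4) + (-1)*rho(γ14) + (-9)*rho(γ24), summed entrywise:
Answer: row 1: [3/2, -9, -14/5, 0]; row 2: [9, 3/2, 0, 14/5]; row 3: [4/5, 0, -3/2, -9]; row 4: [0, -4/5, 9, -3/2]


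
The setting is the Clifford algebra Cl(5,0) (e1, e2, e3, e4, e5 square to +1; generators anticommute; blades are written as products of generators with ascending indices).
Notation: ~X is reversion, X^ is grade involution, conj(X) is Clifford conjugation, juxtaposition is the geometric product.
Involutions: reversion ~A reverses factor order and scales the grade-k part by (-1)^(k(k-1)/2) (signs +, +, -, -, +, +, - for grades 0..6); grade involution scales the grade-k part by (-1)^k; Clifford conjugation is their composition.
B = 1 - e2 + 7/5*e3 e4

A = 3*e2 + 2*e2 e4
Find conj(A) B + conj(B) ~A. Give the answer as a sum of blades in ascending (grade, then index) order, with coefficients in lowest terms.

first term: 3 - 3*e2 - 2*e4 + 14/5*e2 e3 - 2*e2 e4 - 21/5*e2 e3 e4
second term: 3 + 3*e2 - 2*e4 + 14/5*e2 e3 - 2*e2 e4 - 21/5*e2 e3 e4
Answer: 6 - 4*e4 + 28/5*e2 e3 - 4*e2 e4 - 42/5*e2 e3 e4


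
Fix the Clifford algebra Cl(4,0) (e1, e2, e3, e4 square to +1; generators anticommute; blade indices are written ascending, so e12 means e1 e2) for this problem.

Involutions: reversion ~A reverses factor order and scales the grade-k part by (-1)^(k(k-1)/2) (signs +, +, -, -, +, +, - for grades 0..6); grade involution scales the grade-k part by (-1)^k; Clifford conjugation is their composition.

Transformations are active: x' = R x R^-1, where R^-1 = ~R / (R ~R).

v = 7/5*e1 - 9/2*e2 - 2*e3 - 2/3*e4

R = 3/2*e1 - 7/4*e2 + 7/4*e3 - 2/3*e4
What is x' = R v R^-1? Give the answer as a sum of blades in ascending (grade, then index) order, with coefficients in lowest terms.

~R = 3/2*e1 - 7/4*e2 + 7/4*e3 - 2/3*e4, and R ~R = 635/72, so R^-1 = ~R / (635/72).
R v = 2491/360 - 43/10*e12 - 109/20*e13 - 1/15*e14 + 91/8*e23 - 11/6*e24 - 5/2*e34
Answer: 3028/3175*e1 + 5569/3175*e2 + 30137/6350*e3 - 3614/9525*e4


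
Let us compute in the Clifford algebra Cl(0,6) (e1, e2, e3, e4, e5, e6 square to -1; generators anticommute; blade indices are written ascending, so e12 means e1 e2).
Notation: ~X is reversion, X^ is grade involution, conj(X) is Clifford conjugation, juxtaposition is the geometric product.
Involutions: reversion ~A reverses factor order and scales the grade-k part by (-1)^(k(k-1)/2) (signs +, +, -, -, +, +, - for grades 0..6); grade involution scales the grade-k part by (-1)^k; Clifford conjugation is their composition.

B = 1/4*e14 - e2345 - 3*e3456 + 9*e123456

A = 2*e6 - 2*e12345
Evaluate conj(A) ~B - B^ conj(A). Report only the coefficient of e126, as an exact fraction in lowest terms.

first term: -2*e1 + 18*e6 - 6*e126 + 1/2*e146 + 1/2*e235 + 6*e345 + 18*e12345 + 2*e23456
second term: -2*e1 + 18*e6 + 6*e126 - 1/2*e146 - 1/2*e235 - 6*e345 + 18*e12345 + 2*e23456
Answer: -12


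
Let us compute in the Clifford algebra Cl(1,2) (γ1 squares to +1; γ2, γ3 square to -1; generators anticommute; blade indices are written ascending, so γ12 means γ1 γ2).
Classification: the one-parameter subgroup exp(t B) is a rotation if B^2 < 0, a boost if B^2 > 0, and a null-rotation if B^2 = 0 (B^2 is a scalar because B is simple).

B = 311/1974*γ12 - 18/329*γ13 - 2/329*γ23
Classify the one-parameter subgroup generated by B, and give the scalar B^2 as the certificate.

B^2 term by term: the squares give (311/1974)^2*(γ12)^2 + (-18/329)^2*(γ13)^2 + (-2/329)^2*(γ23)^2 = 96721/3896676*(+1) + 324/108241*(+1) + 4/108241*(-1) = 1/36 (each basis 2-blade squares to minus the product of its generators' squares); cross terms between blades sharing an index anticommute and cancel. So B^2 = 1/36.
Answer: boost, certificate B^2 = 1/36. No conjugation can change B^2 = 1/36; the sign gives the class.


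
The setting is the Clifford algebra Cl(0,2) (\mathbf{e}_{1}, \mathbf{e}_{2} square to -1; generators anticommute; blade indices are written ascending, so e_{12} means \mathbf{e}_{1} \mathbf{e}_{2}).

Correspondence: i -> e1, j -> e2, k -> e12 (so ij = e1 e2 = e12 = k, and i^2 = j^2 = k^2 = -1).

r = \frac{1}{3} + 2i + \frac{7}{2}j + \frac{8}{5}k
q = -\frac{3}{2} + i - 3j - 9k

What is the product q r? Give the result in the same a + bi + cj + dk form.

In blades: q = -\frac{3}{2} + e_{1} - 3 e_{2} - 9 e_{12}, r = \frac{1}{3} + 2 e_{1} + \frac{7}{2} e_{2} + \frac{8}{5} e_{12}.
Distribute q over r term by term (generator squares from the signature, products reordered to ascending indices): (-\frac{3}{2})*r = -\frac{1}{2} - 3 e_{1} - \frac{21}{4} e_{2} - \frac{12}{5} e_{12}; (e_{1})*r = -2 + \frac{1}{3} e_{1} - \frac{8}{5} e_{2} + \frac{7}{2} e_{12}; (-3 e_{2})*r = \frac{21}{2} - \frac{24}{5} e_{1} - e_{2} + 6 e_{12}; (-9 e_{12})*r = \frac{72}{5} + \frac{63}{2} e_{1} - 18 e_{2} - 3 e_{12}.
Sum: \frac{112}{5} + \frac{721}{30} e_{1} - \frac{517}{20} e_{2} + \frac{41}{10} e_{12}; translating back through the correspondence:
Answer: \frac{112}{5} + \frac{721}{30}i - \frac{517}{20}j + \frac{41}{10}k


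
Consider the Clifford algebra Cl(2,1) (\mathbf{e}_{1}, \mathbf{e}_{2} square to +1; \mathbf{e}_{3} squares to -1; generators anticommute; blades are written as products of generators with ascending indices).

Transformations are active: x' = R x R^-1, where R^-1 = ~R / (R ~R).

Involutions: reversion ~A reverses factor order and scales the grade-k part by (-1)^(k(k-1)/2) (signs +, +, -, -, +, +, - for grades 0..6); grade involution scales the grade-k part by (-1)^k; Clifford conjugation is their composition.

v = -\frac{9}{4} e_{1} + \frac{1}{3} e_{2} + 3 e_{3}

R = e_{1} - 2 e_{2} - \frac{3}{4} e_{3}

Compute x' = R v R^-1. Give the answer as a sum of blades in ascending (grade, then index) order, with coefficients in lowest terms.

~R = e_{1} - 2 e_{2} - \frac{3}{4} e_{3}, and R ~R = \frac{71}{16}, so R^-1 = ~R / (\frac{71}{16}).
R v = -\frac{2}{3} - \frac{25}{6} e_{1} e_{2} + \frac{21}{16} e_{1} e_{3} - \frac{23}{4} e_{2} e_{3}
Answer: \frac{1661}{852} e_{1} + \frac{19}{71} e_{2} - \frac{197}{71} e_{3}


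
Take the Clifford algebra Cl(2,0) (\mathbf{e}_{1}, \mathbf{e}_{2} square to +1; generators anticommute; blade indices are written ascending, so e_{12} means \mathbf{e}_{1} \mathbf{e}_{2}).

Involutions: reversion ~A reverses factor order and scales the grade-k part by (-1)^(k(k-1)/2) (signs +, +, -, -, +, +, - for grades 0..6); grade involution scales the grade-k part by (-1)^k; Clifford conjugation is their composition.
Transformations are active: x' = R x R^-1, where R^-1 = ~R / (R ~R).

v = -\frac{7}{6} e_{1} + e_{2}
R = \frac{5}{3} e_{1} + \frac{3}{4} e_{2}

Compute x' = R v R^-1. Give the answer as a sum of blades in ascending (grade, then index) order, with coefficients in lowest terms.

~R = \frac{5}{3} e_{1} + \frac{3}{4} e_{2}, and R ~R = \frac{481}{144}, so R^-1 = ~R / (\frac{481}{144}).
R v = -\frac{43}{36} + \frac{61}{24} e_{12}
Answer: -\frac{73}{2886} e_{1} - \frac{739}{481} e_{2}


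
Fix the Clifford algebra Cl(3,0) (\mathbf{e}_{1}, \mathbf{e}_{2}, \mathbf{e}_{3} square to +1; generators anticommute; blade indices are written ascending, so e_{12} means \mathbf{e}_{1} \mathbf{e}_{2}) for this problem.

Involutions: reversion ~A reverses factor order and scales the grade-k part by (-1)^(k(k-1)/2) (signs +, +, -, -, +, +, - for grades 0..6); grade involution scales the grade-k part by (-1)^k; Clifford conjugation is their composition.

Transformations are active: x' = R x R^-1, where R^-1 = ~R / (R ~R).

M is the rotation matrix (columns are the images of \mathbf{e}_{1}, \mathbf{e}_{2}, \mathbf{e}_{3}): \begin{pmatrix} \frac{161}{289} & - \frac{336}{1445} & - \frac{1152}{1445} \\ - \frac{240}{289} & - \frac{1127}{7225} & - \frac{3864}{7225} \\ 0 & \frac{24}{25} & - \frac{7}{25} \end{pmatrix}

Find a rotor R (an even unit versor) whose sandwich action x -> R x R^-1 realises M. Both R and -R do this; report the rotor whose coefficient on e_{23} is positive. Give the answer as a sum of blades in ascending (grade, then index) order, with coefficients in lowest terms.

Method: write R = a + b12*e_{12} + b13*e_{13} + b23*e_{23} with a^2 + b12^2 + b13^2 + b23^2 = 1 (so R^-1 = ~R). Expanding the columns R e_j ~R gives tr M = 4a^2 - 1 and, from the antisymmetric part, M21 - M12 = -4a*b12, M13 - M31 = 4a*b13, M32 - M23 = -4a*b23.
Here tr M = \frac{35}{289}, so a^2 = (1 + tr M)/4 = \frac{81}{289} and a = ±\frac{9}{17}. Taking a = \frac{9}{17}: M21 - M12 = -\frac{864}{1445}, M13 - M31 = -\frac{1152}{1445}, M32 - M23 = \frac{432}{289}, giving b12 = \frac{24}{85}, b13 = -\frac{32}{85}, b23 = -\frac{12}{17}, i.e. R = \frac{9}{17} + \frac{24}{85} e_{12} - \frac{32}{85} e_{13} - \frac{12}{17} e_{23}.
Its e_{23} coefficient is negative, so report the other preimage -R.
Answer: -\frac{9}{17} - \frac{24}{85} e_{12} + \frac{32}{85} e_{13} + \frac{12}{17} e_{23}. Uniqueness: Spin(3) -> SO(3) maps R and -R to the same rotation of trace \frac{35}{289}; fixing the sign of the e_{23} coefficient removes the ambiguity.


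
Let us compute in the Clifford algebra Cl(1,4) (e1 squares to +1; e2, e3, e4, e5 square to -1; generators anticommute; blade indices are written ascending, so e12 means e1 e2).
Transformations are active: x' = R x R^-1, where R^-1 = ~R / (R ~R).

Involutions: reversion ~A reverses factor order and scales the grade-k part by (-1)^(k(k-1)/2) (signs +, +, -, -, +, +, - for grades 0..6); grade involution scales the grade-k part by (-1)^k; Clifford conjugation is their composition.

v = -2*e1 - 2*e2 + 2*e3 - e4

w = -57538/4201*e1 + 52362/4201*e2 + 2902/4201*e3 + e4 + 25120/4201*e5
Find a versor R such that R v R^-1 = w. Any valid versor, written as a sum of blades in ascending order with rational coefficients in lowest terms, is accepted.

Take R = v + w = -65940/4201*e1 + 43960/4201*e2 + 11304/4201*e3 + 25120/4201*e5. Because q(v) = q(w) = -5, conjugation by R sends v exactly to w.
Answer: -65940/4201*e1 + 43960/4201*e2 + 11304/4201*e3 + 25120/4201*e5


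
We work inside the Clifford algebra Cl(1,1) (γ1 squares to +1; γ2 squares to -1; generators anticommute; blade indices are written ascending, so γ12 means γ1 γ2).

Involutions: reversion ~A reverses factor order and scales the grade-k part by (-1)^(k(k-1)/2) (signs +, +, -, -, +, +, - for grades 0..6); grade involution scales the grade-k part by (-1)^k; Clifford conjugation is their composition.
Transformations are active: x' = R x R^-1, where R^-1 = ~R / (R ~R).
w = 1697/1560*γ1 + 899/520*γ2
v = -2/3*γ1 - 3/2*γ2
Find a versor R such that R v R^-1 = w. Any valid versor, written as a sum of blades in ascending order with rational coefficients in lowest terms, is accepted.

A norm check does it: q(v) = q(w) = -65/36, hence R = v + w = 219/520*γ1 + 119/520*γ2 realises the map — parallel part kept, (v - w)/2 negated, v carried to w.
Answer: 219/520*γ1 + 119/520*γ2


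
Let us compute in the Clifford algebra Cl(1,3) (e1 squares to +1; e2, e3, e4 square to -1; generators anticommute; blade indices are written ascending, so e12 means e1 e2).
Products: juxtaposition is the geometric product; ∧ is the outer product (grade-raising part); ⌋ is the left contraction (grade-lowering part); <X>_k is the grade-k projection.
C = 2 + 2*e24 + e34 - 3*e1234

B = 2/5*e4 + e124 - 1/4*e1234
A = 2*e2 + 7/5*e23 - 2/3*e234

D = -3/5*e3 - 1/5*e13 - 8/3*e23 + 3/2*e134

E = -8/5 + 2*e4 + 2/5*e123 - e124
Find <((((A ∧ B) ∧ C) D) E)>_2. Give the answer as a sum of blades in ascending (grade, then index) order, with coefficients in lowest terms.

step 1: 4/5*e24 + 14/25*e234
step 2: 8/5*e24 + 28/25*e234
step 3: 224/75*e4 + 42/25*e12 - 84/125*e24 + 64/15*e34 + 12/5*e123 + 28/125*e124 + 24/25*e234 + 8/25*e1234
step 4: -2516/375 - 84/125*e1 + 168/125*e2 - 2828/375*e3 - 2374/375*e4 - 56/375*e12 + 24/25*e13 + 48/125*e14 - 48/25*e23 + 672/625*e24 - 17468/1875*e34 - 16/75*e123 + 8828/1875*e124 + 168/625*e134 - 192/125*e234 + 232/75*e1234
step 5: -56/375*e12 + 24/25*e13 + 48/125*e14 - 48/25*e23 + 672/625*e24 - 17468/1875*e34
Answer: -56/375*e12 + 24/25*e13 + 48/125*e14 - 48/25*e23 + 672/625*e24 - 17468/1875*e34


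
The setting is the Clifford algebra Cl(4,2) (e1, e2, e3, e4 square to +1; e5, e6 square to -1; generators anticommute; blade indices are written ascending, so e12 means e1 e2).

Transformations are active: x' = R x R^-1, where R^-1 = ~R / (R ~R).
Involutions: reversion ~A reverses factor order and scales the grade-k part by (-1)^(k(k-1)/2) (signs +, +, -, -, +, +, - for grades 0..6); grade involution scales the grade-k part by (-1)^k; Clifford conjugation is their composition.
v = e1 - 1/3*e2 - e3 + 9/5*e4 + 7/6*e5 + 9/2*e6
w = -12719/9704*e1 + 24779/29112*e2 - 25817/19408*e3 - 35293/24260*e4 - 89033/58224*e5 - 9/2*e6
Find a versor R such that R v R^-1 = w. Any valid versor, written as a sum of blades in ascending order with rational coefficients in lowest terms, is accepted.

A norm check does it: q(v) = q(w) = -813/50, hence R = v + w = -3015/9704*e1 + 5025/9704*e2 - 45225/19408*e3 + 1675/4852*e4 - 7035/19408*e5 realises the map — parallel part kept, (v - w)/2 negated, v carried to w.
Answer: -3015/9704*e1 + 5025/9704*e2 - 45225/19408*e3 + 1675/4852*e4 - 7035/19408*e5


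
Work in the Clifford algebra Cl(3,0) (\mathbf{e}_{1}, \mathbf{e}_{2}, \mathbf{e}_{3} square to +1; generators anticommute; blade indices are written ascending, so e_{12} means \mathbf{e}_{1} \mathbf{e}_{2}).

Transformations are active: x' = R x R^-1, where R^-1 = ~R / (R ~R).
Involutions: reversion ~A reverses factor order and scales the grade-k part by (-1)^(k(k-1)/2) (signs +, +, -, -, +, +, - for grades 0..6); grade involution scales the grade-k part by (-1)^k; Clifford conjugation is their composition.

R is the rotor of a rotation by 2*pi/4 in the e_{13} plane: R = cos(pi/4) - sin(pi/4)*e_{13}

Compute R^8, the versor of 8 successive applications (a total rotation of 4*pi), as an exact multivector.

Half-angle bookkeeping: 8 applications in e_{13} add up to rotor phase 8*pi/4 = 2 \pi, so R^8 = cos(2 \pi) - sin(2 \pi)*e_{13}.
cos(2 \pi) = 1 and sin(2 \pi) = 0, so R^8 = 1. The total rotation 4*pi is 2 full turns, so every vector returns to itself, yet the rotor is +1, back on the identity sheet (an even number of 2*pi turns).
Answer: 1
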